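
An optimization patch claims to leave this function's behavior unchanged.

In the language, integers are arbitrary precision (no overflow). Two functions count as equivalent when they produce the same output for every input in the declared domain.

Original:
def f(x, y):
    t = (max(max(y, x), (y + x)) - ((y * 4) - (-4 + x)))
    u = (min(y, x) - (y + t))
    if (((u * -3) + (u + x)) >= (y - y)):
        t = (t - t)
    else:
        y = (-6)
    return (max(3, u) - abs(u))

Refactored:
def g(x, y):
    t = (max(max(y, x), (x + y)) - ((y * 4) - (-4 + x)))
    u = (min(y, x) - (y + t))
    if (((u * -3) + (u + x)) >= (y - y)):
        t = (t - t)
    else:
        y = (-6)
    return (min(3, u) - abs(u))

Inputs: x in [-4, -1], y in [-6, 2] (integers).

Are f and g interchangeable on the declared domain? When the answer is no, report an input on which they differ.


At x=-4, y=-6: f gives -9, g gives -24.
verdict: not equivalent; witness: x=-4, y=-6


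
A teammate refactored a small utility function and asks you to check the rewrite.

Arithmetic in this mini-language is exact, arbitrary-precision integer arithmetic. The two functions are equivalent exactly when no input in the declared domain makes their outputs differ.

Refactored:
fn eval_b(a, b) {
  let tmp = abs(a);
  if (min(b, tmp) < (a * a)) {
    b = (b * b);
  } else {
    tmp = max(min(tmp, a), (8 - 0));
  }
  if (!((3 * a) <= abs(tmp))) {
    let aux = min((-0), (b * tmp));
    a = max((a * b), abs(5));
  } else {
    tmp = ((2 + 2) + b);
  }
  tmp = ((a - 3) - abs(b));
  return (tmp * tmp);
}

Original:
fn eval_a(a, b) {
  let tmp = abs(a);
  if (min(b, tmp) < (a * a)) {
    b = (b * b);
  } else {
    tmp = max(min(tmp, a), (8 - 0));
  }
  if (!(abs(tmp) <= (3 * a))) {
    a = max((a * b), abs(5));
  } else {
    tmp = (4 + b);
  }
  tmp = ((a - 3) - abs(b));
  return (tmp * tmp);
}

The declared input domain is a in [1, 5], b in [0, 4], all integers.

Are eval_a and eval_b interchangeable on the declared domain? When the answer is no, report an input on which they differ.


Not equivalent: a=1, b=1 separates them (1 vs 9).
eval_a: tmp=1, then (min(b, tmp) < (a * a)) is false, then tmp=8, then (!(abs(tmp) <= (3 * a))) is true, then a=5, then tmp=1, then returns 1
eval_b: tmp=1, then (min(b, tmp) < (a * a)) is false, then tmp=8, then (!((3 * a) <= abs(tmp))) is false, then tmp=5, then tmp=-3, then returns 9
verdict: not equivalent; witness: a=1, b=1


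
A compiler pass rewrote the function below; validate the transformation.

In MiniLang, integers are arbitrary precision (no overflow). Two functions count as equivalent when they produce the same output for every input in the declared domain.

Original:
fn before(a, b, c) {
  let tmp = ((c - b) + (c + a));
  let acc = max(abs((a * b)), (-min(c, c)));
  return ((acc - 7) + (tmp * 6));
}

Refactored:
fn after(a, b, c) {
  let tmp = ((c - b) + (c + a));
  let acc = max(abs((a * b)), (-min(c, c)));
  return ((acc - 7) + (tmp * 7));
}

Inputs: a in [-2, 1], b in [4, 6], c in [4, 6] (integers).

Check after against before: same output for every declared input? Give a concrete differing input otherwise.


Try a=-2, b=4, c=4.
before: tmp becomes 2; next acc becomes 8; next final value 13
after: tmp becomes 2; next acc becomes 8; next final value 15
13 != 15, so the rewrite changes behavior.
verdict: not equivalent; witness: a=-2, b=4, c=4


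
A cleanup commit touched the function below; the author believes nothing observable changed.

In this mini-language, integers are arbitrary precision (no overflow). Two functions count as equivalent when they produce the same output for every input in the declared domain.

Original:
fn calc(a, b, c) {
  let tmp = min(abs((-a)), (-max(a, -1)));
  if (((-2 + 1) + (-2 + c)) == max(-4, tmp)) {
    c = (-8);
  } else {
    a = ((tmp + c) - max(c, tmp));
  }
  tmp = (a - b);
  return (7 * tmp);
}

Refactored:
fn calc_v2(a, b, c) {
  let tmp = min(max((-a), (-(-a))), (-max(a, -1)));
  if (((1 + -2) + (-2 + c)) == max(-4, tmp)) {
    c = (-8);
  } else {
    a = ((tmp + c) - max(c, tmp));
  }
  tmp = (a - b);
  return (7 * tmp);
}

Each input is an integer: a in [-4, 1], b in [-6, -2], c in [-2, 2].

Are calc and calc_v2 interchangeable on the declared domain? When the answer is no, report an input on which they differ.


Reading the diff, among the changes: min/max/abs usage differs.
Tracing a=-1, b=-2, c=-1: calc: tmp=1, then (((-2 + 1) + (-2 + c)) == max(-4, tmp)) is false, then a=-1, then tmp=1, then returns 7 | calc_v2: tmp=1, then (((1 + -2) + (-2 + c)) == max(-4, tmp)) is false, then a=-1, then tmp=1, then returns 7 — matching result 7.
Across all 150 domain points the two functions coincide.
verdict: equivalent


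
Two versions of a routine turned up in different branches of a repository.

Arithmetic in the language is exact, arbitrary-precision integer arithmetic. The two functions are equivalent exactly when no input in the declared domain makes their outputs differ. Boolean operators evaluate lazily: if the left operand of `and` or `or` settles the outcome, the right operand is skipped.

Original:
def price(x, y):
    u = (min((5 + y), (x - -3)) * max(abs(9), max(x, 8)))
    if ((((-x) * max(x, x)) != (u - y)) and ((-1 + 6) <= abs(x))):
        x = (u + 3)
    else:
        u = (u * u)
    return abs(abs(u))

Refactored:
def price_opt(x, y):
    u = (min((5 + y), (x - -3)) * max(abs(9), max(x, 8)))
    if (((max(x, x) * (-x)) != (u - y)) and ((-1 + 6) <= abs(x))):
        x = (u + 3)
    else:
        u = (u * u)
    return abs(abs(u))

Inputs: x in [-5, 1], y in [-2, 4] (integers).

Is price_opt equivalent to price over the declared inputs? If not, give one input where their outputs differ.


Side by side, the visible changes include: same computation, different form.
One worked example (x=-5, y=2) — price: u=-18, then ((((-x) * max(x, x)) != (u - y)) and ((-1 + 6) <= abs(x))) is true, then x=-15, then returns 18; price_opt: u=-18, then (((max(x, x) * (-x)) != (u - y)) and ((-1 + 6) <= abs(x))) is true, then x=-15, then returns 18; agreement on 18.
Sweeping the whole domain (49 inputs) finds no disagreement.
verdict: equivalent


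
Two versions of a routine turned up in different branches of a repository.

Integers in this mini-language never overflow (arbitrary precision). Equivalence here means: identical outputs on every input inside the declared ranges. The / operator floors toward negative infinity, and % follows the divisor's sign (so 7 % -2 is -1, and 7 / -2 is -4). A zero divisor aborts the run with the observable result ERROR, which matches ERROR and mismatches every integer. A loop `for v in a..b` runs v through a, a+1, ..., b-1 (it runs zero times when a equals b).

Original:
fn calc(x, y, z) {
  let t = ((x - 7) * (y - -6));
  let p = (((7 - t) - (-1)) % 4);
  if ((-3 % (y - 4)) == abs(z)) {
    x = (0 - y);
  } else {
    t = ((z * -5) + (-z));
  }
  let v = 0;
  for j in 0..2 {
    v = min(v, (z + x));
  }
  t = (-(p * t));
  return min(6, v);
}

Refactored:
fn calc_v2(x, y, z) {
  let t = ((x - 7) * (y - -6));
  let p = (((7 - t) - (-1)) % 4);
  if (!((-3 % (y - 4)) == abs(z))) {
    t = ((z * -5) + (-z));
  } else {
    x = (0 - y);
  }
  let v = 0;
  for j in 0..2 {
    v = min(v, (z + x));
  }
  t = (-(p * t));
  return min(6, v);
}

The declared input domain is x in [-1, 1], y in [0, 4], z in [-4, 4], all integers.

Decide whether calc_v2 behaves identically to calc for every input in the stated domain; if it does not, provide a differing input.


Side by side, the visible changes include: boolean connective usage differs.
Tracing x=0, y=1, z=4: calc: t = -49; p = 1; ((-3 % (y - 4)) == abs(z)) -> false; t = -24; v = 0; [j=0]; v = 0; [j=1]; v = 0; t = 24; return 0 | calc_v2: t = -49; p = 1; (!((-3 % (y - 4)) == abs(z))) -> true; t = -24; v = 0; [j=0]; v = 0; [j=1]; v = 0; t = 24; return 0 — matching result 0.
Every one of the 135 inputs gives matching results.
verdict: equivalent


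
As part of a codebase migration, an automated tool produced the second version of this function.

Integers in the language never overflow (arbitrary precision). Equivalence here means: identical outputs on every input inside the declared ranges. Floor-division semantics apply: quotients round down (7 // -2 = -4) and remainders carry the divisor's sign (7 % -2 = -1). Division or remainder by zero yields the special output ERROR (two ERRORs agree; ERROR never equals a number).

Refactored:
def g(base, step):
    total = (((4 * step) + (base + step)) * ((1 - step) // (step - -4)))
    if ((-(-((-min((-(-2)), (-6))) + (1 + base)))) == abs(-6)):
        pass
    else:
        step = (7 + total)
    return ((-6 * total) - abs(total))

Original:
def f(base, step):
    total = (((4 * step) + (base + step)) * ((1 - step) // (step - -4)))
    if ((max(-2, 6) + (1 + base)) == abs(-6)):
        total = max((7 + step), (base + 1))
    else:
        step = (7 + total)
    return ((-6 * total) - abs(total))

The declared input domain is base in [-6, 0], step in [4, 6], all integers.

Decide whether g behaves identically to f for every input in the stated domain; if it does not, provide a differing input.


Run the pair on base=-1, step=4.
f: total becomes -19; next ((max(-2, 6) + (1 + base)) == abs(-6)) evaluates to true; next total becomes 11; next final value -77
g: total becomes -19; next ((-(-((-min((-(-2)), (-6))) + (1 + base)))) == abs(-6)) evaluates to true; next final value 95
-77 vs 95 — the two versions disagree here.
verdict: not equivalent; witness: base=-1, step=4


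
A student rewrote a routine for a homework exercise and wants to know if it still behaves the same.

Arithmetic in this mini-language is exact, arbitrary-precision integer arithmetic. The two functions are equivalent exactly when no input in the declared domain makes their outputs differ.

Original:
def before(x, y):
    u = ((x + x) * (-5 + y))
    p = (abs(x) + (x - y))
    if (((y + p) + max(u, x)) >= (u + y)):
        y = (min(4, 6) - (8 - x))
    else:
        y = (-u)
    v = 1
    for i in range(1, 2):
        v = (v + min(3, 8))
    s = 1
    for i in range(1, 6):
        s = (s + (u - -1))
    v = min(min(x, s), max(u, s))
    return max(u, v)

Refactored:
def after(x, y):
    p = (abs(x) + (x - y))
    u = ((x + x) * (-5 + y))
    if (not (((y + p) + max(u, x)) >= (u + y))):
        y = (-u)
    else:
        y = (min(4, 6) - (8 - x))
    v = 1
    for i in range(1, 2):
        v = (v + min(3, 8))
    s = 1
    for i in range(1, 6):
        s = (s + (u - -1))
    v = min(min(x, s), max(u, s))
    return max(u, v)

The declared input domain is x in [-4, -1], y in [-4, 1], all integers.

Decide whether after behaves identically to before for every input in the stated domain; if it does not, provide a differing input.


Side by side, the visible changes include: boolean connective usage differs.
Tracing x=-2, y=-4: before: u becomes 36; next p becomes 4; next (((y + p) + max(u, x)) >= (u + y)) evaluates to true; next y becomes -6; next v becomes 1; next at i=1:; next v becomes 4; next s becomes 1; next at i=1:; next s becomes 38; next at i=2:; next s becomes 75; next at i=3:; next s becomes 112; next at i=4:; next s becomes 149; next at i=5:; next s becomes 186; next v becomes -2; next final value 36 | after: p becomes 4; next u becomes 36; next (not (((y + p) + max(u, x)) >= (u + y))) evaluates to false; next y becomes -6; next v becomes 1; next at i=1:; next v becomes 4; next s becomes 1; next at i=1:; next s becomes 38; next at i=2:; next s becomes 75; next at i=3:; next s becomes 112; next at i=4:; next s becomes 149; next at i=5:; next s becomes 186; next v becomes -2; next final value 36 — matching result 36.
Across all 24 domain points the two functions coincide.
verdict: equivalent


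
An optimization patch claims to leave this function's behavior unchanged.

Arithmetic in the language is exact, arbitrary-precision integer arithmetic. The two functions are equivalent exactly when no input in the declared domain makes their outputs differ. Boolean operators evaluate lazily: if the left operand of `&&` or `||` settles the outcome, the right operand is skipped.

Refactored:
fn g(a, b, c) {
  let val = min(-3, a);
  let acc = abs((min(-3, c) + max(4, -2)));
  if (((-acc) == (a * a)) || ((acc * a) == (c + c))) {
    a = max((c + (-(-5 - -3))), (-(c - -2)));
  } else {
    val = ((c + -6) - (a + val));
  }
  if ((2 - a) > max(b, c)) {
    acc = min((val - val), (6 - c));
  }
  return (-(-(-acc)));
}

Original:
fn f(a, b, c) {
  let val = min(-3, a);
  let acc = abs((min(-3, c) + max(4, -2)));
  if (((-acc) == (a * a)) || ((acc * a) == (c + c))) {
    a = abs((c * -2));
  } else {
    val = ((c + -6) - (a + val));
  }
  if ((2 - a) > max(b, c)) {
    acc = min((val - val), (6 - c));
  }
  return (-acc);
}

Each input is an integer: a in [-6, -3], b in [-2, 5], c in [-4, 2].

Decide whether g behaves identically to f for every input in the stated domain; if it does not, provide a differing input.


Not equivalent: a=-6, b=-2, c=-3 separates them (-1 vs 0).
f: val = -6; acc = 1; (((-acc) == (a * a)) || ((acc * a) == (c + c))) -> true; a = 6; ((2 - a) > max(b, c)) -> false; return -1
g: val = -6; acc = 1; (((-acc) == (a * a)) || ((acc * a) == (c + c))) -> true; a = 1; ((2 - a) > max(b, c)) -> true; acc = 0; return 0
verdict: not equivalent; witness: a=-6, b=-2, c=-3


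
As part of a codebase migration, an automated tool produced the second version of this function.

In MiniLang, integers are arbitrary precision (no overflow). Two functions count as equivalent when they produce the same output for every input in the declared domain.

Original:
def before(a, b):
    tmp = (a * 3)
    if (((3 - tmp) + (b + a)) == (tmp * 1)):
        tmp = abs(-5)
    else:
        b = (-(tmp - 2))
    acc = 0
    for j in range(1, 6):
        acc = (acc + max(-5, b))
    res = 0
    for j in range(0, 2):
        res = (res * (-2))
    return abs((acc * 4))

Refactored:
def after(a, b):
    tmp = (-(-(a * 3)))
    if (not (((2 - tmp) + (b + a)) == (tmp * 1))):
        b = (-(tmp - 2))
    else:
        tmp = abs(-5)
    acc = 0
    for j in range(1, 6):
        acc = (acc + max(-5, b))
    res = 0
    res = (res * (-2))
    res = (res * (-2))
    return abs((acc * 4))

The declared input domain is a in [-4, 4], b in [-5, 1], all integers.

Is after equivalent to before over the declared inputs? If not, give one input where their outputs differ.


Evaluate both at a=0, b=-3.
before: tmp=0, then (((3 - tmp) + (b + a)) == (tmp * 1)) is true, then tmp=5, then acc=0, then (j=1), then acc=-3, then (j=2), then acc=-6, then (j=3), then acc=-9, then (j=4), then acc=-12, then (j=5), then acc=-15, then res=0, then (j=0), then res=0, then (j=1), then res=0, then returns 60
after: tmp=0, then (not (((2 - tmp) + (b + a)) == (tmp * 1))) is true, then b=2, then acc=0, then (j=1), then acc=2, then (j=2), then acc=4, then (j=3), then acc=6, then (j=4), then acc=8, then (j=5), then acc=10, then res=0, then res=0, then res=0, then returns 40
60 != 40, so the rewrite changes behavior.
verdict: not equivalent; witness: a=0, b=-3


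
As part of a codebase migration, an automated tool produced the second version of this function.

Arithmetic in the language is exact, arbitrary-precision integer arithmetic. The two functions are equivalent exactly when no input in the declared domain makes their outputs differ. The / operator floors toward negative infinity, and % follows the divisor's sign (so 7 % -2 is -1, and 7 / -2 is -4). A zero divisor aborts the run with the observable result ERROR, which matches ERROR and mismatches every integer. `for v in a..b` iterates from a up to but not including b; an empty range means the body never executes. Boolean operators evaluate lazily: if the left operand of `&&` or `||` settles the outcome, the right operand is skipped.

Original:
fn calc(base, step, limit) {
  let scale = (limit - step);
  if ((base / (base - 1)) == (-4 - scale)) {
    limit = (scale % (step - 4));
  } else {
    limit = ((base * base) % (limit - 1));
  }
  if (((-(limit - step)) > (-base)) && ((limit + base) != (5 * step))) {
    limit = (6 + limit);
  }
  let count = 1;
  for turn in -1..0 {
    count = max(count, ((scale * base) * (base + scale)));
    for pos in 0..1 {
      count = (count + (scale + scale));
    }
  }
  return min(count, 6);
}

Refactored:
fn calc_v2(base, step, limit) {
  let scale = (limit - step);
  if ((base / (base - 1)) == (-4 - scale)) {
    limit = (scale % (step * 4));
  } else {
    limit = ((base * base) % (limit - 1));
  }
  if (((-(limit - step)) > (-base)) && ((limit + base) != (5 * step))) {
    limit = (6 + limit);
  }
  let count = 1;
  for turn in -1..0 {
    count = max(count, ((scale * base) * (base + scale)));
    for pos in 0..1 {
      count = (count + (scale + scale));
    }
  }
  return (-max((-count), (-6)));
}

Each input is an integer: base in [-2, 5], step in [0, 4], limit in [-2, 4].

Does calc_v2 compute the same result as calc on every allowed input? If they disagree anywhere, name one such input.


Take base=-2, step=4, limit=0.
calc: scale becomes -4; next ((base / (base - 1)) == (-4 - scale)) evaluates to true; next hits division by zero so the output is ERROR
calc_v2: scale becomes -4; next ((base / (base - 1)) == (-4 - scale)) evaluates to true; next limit becomes 12; next (((-(limit - step)) > (-base)) && ((limit + base) != (5 * step))) evaluates to false; next count becomes 1; next at turn=-1:; next count becomes 1; next at pos=0:; next count becomes -7; next final value -7
ERROR != -7, so the rewrite changes behavior.
verdict: not equivalent; witness: base=-2, step=4, limit=0


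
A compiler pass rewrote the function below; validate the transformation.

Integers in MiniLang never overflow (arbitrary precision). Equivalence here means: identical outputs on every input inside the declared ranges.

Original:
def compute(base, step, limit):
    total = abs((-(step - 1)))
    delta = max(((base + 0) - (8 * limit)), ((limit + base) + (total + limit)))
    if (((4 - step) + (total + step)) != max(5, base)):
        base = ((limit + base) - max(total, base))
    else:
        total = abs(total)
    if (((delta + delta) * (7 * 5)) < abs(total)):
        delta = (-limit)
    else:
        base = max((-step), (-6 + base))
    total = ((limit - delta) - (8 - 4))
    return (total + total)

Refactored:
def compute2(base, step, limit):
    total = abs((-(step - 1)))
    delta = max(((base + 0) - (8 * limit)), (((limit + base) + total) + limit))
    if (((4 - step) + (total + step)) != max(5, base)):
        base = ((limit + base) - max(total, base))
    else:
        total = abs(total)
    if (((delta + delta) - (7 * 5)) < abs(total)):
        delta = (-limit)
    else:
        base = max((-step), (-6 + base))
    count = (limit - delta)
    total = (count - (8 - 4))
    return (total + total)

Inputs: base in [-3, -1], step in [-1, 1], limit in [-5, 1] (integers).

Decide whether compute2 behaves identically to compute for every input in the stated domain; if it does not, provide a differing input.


These are not equivalent — on base=-3, step=-1, limit=-2 the outputs split (-38 vs -16).
compute: total=2, then delta=13, then (((4 - step) + (total + step)) != max(5, base)) is true, then base=-7, then (((delta + delta) * (7 * 5)) < abs(total)) is false, then base=1, then total=-19, then returns -38
compute2: total=2, then delta=13, then (((4 - step) + (total + step)) != max(5, base)) is true, then base=-7, then (((delta + delta) - (7 * 5)) < abs(total)) is true, then delta=2, then count=-4, then total=-8, then returns -16
verdict: not equivalent; witness: base=-3, step=-1, limit=-2


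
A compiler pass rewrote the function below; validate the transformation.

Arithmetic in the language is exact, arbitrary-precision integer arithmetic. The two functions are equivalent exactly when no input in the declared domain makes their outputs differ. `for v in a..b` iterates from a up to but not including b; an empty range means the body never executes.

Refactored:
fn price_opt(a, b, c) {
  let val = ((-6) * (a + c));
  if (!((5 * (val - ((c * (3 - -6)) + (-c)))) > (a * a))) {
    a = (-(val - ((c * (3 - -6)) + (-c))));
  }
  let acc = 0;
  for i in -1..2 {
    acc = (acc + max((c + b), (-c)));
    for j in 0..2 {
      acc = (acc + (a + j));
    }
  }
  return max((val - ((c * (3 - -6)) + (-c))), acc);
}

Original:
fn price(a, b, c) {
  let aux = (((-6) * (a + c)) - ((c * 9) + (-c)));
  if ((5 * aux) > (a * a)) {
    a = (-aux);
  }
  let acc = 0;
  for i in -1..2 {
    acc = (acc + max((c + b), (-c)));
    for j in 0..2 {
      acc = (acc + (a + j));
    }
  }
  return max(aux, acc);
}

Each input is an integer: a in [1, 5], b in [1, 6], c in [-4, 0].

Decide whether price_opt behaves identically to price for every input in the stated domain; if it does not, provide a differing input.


The rewrite breaks on a=1, b=1, c=-1, where the results are 8 and 12.
price: aux=8, then ((5 * aux) > (a * a)) is true, then a=-8, then acc=0, then (i=-1), then acc=1, then (j=0), then acc=-7, then (j=1), then acc=-14, then (i=0), then acc=-13, then (j=0), then acc=-21, then (j=1), then acc=-28, then (i=1), then acc=-27, then (j=0), then acc=-35, then (j=1), then acc=-42, then returns 8
price_opt: val=0, then (!((5 * (val - ((c * (3 - -6)) + (-c)))) > (a * a))) is false, then acc=0, then (i=-1), then acc=1, then (j=0), then acc=2, then (j=1), then acc=4, then (i=0), then acc=5, then (j=0), then acc=6, then (j=1), then acc=8, then (i=1), then acc=9, then (j=0), then acc=10, then (j=1), then acc=12, then returns 12
verdict: not equivalent; witness: a=1, b=1, c=-1


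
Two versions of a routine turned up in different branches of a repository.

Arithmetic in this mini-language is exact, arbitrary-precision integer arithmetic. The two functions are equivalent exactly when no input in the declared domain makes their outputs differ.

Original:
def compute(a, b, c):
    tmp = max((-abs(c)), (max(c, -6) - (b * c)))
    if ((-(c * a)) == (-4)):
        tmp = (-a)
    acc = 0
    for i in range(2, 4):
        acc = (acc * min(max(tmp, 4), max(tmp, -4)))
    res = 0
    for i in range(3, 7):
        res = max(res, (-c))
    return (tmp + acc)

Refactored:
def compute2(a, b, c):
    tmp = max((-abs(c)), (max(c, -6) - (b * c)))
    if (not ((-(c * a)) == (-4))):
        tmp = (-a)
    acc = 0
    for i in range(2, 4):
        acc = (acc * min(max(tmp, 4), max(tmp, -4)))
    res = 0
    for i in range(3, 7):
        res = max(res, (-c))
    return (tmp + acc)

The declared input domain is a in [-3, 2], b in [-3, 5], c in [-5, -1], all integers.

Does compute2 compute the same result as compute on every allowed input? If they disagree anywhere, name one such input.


These are not equivalent — on a=-3, b=-3, c=-5 the outputs split (-5 vs 3).
compute: tmp becomes -5; next ((-(c * a)) == (-4)) evaluates to false; next acc becomes 0; next at i=2:; next acc becomes 0; next at i=3:; next acc becomes 0; next res becomes 0; next at i=3:; next res becomes 5; next at i=4:; next res becomes 5; next at i=5:; next res becomes 5; next at i=6:; next res becomes 5; next final value -5
compute2: tmp becomes -5; next (not ((-(c * a)) == (-4))) evaluates to true; next tmp becomes 3; next acc becomes 0; next at i=2:; next acc becomes 0; next at i=3:; next acc becomes 0; next res becomes 0; next at i=3:; next res becomes 5; next at i=4:; next res becomes 5; next at i=5:; next res becomes 5; next at i=6:; next res becomes 5; next final value 3
verdict: not equivalent; witness: a=-3, b=-3, c=-5


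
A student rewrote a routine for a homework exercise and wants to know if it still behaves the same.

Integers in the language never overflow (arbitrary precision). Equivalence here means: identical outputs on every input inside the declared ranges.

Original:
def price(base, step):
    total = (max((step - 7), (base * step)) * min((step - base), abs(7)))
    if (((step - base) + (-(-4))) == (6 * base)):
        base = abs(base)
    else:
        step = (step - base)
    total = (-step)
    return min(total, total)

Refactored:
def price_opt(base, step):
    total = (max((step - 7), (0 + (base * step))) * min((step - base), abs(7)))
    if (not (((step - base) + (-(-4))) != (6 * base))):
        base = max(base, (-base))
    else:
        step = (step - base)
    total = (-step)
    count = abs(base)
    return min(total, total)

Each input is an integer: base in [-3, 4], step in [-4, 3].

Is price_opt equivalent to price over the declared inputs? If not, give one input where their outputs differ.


Reading the diff, among the changes: arithmetic usage differs; also min/max/abs usage differs; also local variable names differ; also statement counts differ; also constant usage differs; also boolean connective usage differs; also comparison usage differs.
One worked example (base=3, step=1) — price: total becomes -6; next (((step - base) + (-(-4))) == (6 * base)) evaluates to false; next step becomes -2; next total becomes 2; next final value 2; price_opt: total becomes -6; next (not (((step - base) + (-(-4))) != (6 * base))) evaluates to false; next step becomes -2; next total becomes 2; next count becomes 3; next final value 2; agreement on 2.
Checked all 64 inputs in the declared domain: the outputs agree on every one.
verdict: equivalent


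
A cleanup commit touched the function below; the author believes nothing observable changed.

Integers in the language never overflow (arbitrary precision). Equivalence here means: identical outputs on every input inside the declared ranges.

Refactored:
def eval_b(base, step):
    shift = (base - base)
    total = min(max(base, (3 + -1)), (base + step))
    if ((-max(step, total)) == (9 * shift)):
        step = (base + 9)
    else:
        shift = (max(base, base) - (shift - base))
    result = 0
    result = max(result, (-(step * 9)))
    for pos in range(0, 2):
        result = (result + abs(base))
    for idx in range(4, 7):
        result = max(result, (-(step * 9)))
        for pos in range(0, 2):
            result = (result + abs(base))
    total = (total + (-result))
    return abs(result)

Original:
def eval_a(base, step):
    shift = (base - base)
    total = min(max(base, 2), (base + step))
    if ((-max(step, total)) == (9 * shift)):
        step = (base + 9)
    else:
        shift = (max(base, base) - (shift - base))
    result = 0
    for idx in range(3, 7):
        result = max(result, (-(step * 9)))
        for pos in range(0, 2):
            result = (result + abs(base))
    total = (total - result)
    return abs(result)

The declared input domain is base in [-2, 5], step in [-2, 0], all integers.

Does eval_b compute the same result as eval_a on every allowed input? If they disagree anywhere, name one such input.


Comparing the listings, the differences include: statement counts differ, and min/max/abs usage differs, and arithmetic usage differs, and constant usage differs, and loop structure differs.
Spot check at base=3, step=-2 — eval_a: shift=0, then total=1, then ((-max(step, total)) == (9 * shift)) is false, then shift=6, then result=0, then (idx=3), then result=18, then (pos=0), then result=21, then (pos=1), then result=24, then (idx=4), then result=24, then (pos=0), then result=27, then (pos=1), then result=30, then (idx=5), then result=30, then (pos=0), then result=33, then (pos=1), then result=36, then (idx=6), then result=36, then (pos=0), then result=39, then (pos=1), then result=42, then total=-41, then returns 42. eval_b: shift=0, then total=1, then ((-max(step, total)) == (9 * shift)) is false, then shift=6, then result=0, then result=18, then (pos=0), then result=21, then (pos=1), then result=24, then (idx=4), then result=24, then (pos=0), then result=27, then (pos=1), then result=30, then (idx=5), then result=30, then (pos=0), then result=33, then (pos=1), then result=36, then (idx=6), then result=36, then (pos=0), then result=39, then (pos=1), then result=42, then total=-41, then returns 42. Both give 42.
Checked all 24 inputs in the declared domain: the outputs agree on every one.
verdict: equivalent


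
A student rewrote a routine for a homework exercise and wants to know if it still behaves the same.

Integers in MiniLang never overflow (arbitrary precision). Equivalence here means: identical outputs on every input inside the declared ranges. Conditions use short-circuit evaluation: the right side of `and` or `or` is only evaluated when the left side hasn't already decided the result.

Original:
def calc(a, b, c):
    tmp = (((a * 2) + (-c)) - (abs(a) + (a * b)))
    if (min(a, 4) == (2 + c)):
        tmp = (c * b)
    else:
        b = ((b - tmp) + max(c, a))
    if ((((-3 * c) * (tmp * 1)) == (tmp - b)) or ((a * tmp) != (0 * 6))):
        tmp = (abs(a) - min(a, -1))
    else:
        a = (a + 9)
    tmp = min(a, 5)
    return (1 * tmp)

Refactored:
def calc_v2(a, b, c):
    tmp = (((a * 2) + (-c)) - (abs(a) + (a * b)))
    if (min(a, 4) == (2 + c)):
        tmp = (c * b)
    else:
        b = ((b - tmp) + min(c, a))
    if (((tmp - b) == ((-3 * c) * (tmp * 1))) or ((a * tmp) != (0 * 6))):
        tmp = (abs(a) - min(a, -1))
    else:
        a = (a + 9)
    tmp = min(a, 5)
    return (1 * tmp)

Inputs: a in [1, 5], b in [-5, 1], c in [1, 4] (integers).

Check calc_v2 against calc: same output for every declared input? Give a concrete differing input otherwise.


Run the pair on a=1, b=-1, c=2.
calc: tmp := 0 | (min(a, 4) == (2 + c)): false | b := 1 | ((((-3 * c) * (tmp * 1)) == (tmp - b)) or ((a * tmp) != (0 * 6))): false | a := 10 | tmp := 5 | result 5
calc_v2: tmp := 0 | (min(a, 4) == (2 + c)): false | b := 0 | (((tmp - b) == ((-3 * c) * (tmp * 1))) or ((a * tmp) != (0 * 6))): true | tmp := 2 | tmp := 1 | result 1
5 vs 1 — the two versions disagree here.
verdict: not equivalent; witness: a=1, b=-1, c=2


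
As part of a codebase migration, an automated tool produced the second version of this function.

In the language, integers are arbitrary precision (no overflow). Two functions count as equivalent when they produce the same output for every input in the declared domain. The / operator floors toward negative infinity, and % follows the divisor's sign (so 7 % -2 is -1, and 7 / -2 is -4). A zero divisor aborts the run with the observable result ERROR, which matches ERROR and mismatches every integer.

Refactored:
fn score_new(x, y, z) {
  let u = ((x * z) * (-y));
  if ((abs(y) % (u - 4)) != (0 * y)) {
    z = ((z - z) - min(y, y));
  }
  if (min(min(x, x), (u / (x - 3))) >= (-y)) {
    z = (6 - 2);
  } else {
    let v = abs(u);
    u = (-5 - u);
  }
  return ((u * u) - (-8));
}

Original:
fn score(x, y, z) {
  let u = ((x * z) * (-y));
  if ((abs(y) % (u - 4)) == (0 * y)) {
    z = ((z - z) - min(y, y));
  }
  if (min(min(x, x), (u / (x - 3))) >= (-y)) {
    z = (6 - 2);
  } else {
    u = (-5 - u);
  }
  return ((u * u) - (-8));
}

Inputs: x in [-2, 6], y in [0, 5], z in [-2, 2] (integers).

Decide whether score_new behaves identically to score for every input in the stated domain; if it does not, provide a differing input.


The edit looks behavioral (`((abs(y) % (u - 4)) == (0 * y))` became `((abs(y) % (u - 4)) != (0 * y))`), but over these ranges it never changes the outcome.
Spot check at x=-1, y=2, z=-2 — score: u := -4 | ((abs(y) % (u - 4)) == (0 * y)): false | (min(min(x, x), (u / (x - 3))) >= (-y)): true | z := 4 | result 24. score_new: u := -4 | ((abs(y) % (u - 4)) != (0 * y)): true | z := -2 | (min(min(x, x), (u / (x - 3))) >= (-y)): true | z := 4 | result 24. Both give 24.
Every one of the 270 inputs gives matching results.
verdict: equivalent


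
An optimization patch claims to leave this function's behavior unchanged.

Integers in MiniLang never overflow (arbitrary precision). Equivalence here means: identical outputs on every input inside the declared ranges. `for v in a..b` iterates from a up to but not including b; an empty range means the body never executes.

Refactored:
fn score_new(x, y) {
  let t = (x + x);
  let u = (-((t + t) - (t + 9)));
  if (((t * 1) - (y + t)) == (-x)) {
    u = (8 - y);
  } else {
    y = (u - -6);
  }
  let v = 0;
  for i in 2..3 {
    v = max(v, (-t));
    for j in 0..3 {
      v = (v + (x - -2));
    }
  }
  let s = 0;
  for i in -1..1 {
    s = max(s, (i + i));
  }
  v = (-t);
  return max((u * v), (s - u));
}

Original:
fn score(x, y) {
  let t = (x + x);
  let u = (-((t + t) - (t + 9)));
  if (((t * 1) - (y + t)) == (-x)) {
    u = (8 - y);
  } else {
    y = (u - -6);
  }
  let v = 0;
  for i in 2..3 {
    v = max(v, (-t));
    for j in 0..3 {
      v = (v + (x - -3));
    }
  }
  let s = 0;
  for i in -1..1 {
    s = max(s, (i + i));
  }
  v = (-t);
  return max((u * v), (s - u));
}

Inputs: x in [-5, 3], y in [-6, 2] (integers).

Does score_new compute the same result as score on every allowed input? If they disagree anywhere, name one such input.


Equivalent. The suspicious edit (`-3` became `-2`) never changes the result for any input inside the declared domain.
Sweeping the whole domain (81 inputs) finds no disagreement.
Tracing x=-5, y=-3: score: t = -10; u = 19; (((t * 1) - (y + t)) == (-x)) -> false; y = 25; v = 0; [i=2]; v = 10; [j=0]; v = 8; [j=1]; v = 6; [j=2]; v = 4; s = 0; [i=-1]; s = 0; [i=0]; s = 0; v = 10; return 190 | score_new: t = -10; u = 19; (((t * 1) - (y + t)) == (-x)) -> false; y = 25; v = 0; [i=2]; v = 10; [j=0]; v = 7; [j=1]; v = 4; [j=2]; v = 1; s = 0; [i=-1]; s = 0; [i=0]; s = 0; v = 10; return 190 — matching result 190.
verdict: equivalent


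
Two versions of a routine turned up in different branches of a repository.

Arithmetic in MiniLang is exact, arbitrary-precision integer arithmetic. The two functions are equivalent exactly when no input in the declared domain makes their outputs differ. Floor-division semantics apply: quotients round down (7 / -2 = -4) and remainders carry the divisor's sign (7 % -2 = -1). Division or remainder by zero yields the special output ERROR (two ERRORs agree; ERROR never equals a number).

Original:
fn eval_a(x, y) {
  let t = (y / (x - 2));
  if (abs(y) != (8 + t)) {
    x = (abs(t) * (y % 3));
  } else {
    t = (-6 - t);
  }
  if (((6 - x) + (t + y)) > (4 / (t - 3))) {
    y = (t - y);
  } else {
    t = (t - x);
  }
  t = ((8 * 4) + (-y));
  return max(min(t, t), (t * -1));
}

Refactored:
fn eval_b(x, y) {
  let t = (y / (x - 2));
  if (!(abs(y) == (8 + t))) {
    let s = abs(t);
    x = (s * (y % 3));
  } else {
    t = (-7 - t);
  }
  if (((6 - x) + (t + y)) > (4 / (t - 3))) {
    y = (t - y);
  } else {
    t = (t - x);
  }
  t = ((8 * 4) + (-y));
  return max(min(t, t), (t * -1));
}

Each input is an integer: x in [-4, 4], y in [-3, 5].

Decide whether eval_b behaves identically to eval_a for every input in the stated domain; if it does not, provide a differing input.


The rewrite breaks on x=0, y=5, where the results are 40 and 41.
eval_a: t becomes -3; next (abs(y) != (8 + t)) evaluates to false; next t becomes -3; next (((6 - x) + (t + y)) > (4 / (t - 3))) evaluates to true; next y becomes -8; next t becomes 40; next final value 40
eval_b: t becomes -3; next (!(abs(y) == (8 + t))) evaluates to false; next t becomes -4; next (((6 - x) + (t + y)) > (4 / (t - 3))) evaluates to true; next y becomes -9; next t becomes 41; next final value 41
verdict: not equivalent; witness: x=0, y=5


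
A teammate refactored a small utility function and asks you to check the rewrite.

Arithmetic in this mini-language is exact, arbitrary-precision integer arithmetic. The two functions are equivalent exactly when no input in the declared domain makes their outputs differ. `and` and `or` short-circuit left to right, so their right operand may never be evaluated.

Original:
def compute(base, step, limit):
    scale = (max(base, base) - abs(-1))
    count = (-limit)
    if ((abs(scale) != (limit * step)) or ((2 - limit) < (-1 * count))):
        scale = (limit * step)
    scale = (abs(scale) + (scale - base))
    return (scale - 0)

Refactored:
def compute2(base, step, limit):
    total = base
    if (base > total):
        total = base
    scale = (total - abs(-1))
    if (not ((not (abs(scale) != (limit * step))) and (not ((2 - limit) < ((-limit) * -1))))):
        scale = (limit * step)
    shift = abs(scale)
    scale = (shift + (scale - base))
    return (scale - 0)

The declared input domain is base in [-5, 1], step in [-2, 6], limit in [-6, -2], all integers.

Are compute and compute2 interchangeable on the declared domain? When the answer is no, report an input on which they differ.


Although local variable names differ, and boolean connective usage differs, and branching structure differs, and statement counts differ, and comparison usage differs, and min/max/abs usage differs, 315/315 inputs agree.
verdict: equivalent


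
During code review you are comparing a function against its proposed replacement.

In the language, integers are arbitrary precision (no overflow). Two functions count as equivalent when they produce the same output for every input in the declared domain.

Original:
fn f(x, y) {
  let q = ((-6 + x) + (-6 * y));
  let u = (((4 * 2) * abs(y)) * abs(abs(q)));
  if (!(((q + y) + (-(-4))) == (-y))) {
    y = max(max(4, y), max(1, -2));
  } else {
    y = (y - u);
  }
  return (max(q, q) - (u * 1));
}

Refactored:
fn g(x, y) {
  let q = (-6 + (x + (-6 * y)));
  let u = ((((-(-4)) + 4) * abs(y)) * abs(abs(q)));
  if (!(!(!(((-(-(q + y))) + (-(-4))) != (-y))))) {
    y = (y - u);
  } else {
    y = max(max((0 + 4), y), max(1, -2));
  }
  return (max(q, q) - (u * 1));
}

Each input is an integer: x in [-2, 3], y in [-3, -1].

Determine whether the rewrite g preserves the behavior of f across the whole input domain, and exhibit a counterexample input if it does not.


The two versions differ — the changes include constant usage differs, boolean connective usage differs, arithmetic usage differs, comparison usage differs.
Spot check at x=2, y=-1 — f: q := 2 | u := 16 | (!(((q + y) + (-(-4))) == (-y))): true | y := 4 | result -14. g: q := 2 | u := 16 | (!(!(!(((-(-(q + y))) + (-(-4))) != (-y))))): false | y := 4 | result -14. Both give -14.
An exhaustive pass over the 18 declared inputs shows identical outputs.
verdict: equivalent


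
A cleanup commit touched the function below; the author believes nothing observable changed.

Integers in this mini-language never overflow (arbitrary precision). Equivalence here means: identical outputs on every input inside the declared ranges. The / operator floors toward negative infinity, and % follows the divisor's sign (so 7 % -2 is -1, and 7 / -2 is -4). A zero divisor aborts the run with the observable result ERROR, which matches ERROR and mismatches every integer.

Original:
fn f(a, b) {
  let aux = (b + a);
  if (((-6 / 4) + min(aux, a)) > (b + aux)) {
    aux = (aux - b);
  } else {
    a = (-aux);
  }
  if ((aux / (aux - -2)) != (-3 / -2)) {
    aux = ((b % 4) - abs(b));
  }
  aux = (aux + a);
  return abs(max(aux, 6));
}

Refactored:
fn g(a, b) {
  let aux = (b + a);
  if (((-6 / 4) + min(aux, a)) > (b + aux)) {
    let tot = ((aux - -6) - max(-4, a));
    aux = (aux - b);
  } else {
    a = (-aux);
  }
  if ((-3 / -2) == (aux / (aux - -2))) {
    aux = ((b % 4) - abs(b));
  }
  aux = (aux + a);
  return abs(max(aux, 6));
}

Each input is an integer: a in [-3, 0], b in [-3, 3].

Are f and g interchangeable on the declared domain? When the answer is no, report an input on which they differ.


One difference looks behavioral, but it never changes the outcome for any declared input; all 28 inputs agree.
verdict: equivalent


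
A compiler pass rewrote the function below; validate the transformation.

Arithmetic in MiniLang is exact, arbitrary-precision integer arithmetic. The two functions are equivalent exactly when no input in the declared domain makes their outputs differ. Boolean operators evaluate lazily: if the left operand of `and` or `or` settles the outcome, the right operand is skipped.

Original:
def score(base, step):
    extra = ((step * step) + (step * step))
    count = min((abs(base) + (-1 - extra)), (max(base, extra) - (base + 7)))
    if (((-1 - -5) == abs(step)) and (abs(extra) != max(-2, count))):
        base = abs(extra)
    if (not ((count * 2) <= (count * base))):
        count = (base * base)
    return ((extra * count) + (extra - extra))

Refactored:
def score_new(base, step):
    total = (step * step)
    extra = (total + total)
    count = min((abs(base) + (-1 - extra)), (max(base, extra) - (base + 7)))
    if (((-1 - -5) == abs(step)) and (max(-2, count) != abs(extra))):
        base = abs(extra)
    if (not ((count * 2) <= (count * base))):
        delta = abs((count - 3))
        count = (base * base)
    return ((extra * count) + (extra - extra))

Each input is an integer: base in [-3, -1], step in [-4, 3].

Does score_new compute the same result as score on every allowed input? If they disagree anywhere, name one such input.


The two are interchangeable: min/max/abs usage differs; also statement counts differ; also constant usage differs; also arithmetic usage differs; also local variable names differ, and every declared input agrees.
Spot check at base=-1, step=-4 — score: extra becomes 32; next count becomes -32; next (((-1 - -5) == abs(step)) and (abs(extra) != max(-2, count))) evaluates to true; next base becomes 32; next (not ((count * 2) <= (count * base))) evaluates to true; next count becomes 1024; next final value 32768. score_new: total becomes 16; next extra becomes 32; next count becomes -32; next (((-1 - -5) == abs(step)) and (max(-2, count) != abs(extra))) evaluates to true; next base becomes 32; next (not ((count * 2) <= (count * base))) evaluates to true; next delta becomes 35; next count becomes 1024; next final value 32768. Both give 32768.
Every one of the 24 inputs gives matching results.
verdict: equivalent
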